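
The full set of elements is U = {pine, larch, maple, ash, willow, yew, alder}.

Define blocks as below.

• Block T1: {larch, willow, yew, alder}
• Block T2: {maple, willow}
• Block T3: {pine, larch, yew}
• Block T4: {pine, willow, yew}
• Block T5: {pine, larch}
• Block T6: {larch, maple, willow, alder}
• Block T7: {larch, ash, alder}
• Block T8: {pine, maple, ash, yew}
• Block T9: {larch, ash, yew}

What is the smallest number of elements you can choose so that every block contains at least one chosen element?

3

H = {pine, larch, willow} meets every block (each contains at least one member of H), and |H| = 3.
No choice of 2 elements meets every block, so 3 is the minimum.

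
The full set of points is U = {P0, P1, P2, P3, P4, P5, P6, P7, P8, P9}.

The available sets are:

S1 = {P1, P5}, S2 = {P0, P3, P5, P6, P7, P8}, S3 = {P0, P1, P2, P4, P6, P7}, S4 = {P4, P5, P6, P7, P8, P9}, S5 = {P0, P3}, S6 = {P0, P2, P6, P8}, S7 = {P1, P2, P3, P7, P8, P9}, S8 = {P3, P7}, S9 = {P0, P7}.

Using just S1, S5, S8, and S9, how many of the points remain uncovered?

Union of S1, S5, S8, S9 = {P0, P1, P3, P5, P7}.
Not covered: P2, P4, P6, P8, P9 — 5 points.

5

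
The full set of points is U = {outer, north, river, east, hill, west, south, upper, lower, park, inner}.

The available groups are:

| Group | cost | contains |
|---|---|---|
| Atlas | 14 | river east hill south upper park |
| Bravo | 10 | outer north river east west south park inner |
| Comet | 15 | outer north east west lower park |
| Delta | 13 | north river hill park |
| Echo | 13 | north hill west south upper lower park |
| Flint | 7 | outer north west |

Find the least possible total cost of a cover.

Bravo, Echo together cover every point (Bravo ∪ Echo = {outer, north, river, east, hill, west, south, upper, lower, park, inner}); total cost 10 + 13 = 23.
No covering selection has total cost below 23.

23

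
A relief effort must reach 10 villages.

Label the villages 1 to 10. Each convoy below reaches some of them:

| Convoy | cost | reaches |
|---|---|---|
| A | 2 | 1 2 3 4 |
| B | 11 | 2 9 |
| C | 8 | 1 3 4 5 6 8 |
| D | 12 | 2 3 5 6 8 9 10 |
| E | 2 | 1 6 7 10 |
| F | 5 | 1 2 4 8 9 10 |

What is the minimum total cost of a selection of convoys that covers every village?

15

C, E, F together cover every village (C ∪ E ∪ F = {1, 2, 3, 4, 5, 6, 7, 8, 9, 10}); total cost 8 + 2 + 5 = 15.
The greedy pick A, E, F, C costs 17; no covering selection beats 15.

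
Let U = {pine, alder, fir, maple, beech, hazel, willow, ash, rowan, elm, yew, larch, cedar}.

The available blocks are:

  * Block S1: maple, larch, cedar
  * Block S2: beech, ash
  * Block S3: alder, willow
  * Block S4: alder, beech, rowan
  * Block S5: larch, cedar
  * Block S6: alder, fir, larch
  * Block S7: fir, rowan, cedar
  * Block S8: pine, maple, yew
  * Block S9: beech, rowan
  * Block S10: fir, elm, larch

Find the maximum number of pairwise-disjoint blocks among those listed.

S3, S8, S9, S10 are pairwise disjoint (S3={alder,willow}; S8={pine,maple,yew}; S9={beech,rowan}; S10={fir,elm,larch}).
Every remaining block overlaps one of these, and no 5 of the listed blocks are pairwise disjoint, so 4 is the maximum.

4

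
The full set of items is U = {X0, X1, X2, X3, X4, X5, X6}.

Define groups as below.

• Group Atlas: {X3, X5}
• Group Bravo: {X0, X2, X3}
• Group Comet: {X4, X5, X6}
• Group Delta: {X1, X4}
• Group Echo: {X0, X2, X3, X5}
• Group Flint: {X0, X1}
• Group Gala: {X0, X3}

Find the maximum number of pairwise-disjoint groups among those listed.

2

Delta, Gala are pairwise disjoint (Delta={X1,X4}; Gala={X0,X3}).
Every remaining group overlaps one of these, and no 3 of the listed groups are pairwise disjoint, so 2 is the maximum.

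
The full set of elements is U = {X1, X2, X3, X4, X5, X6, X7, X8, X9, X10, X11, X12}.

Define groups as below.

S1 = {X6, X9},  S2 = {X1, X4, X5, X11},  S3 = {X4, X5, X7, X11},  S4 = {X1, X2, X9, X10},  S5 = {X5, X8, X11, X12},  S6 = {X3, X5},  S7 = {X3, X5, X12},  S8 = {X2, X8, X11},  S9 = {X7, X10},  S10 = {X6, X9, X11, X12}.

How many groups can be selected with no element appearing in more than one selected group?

4

S1, S7, S8, S9 are pairwise disjoint (S1={X6,X9}; S7={X3,X5,X12}; S8={X2,X8,X11}; S9={X7,X10}).
Every remaining group overlaps one of these, and no 5 of the listed groups are pairwise disjoint, so 4 is the maximum.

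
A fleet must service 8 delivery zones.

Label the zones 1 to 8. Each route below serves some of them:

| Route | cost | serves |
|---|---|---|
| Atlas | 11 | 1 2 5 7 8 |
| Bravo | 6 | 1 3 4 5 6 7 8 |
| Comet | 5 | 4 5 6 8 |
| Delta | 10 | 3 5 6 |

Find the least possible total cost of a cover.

17

Atlas, Bravo together cover every zone (Atlas ∪ Bravo = {1, 2, 3, 4, 5, 6, 7, 8}); total cost 11 + 6 = 17.
No covering selection has total cost below 17.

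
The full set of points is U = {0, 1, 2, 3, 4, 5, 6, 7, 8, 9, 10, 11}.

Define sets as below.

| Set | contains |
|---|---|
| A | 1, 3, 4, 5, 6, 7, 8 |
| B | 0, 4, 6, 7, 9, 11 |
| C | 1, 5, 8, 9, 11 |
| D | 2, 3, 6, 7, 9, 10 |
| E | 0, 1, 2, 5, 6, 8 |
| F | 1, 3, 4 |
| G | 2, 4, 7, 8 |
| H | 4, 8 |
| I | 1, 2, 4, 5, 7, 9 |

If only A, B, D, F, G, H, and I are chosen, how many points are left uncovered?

Union of A, B, D, F, G, H, I = {0, 1, 2, 3, 4, 5, 6, 7, 8, 9, 10, 11} — that's every point, so 0 are uncovered.

0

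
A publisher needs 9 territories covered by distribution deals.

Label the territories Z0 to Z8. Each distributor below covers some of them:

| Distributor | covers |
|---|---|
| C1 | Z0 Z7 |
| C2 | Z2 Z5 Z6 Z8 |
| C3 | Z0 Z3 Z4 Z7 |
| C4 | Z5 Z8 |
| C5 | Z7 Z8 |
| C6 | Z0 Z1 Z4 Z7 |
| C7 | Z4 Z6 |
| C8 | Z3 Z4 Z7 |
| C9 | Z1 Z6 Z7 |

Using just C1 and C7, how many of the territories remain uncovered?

5

Union of C1, C7 = {Z0, Z4, Z6, Z7}.
Not covered: Z1, Z2, Z3, Z5, Z8 — 5 territories.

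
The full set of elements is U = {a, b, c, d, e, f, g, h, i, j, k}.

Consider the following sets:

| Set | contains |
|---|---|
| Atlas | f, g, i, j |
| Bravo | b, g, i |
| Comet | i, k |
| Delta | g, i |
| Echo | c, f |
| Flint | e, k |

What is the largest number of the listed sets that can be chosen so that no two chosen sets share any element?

Delta, Echo, Flint are pairwise disjoint (Delta={g,i}; Echo={c,f}; Flint={e,k}).
Every remaining set overlaps one of these, and no 4 of the listed sets are pairwise disjoint, so 3 is the maximum.

3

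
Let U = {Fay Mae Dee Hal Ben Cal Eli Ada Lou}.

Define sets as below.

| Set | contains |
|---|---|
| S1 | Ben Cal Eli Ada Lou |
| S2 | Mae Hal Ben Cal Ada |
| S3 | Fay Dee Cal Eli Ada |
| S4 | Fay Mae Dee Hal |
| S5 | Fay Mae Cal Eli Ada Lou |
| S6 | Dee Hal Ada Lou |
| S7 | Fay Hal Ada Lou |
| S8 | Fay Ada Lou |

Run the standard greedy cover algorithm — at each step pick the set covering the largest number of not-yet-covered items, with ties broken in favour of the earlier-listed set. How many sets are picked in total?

Greedy: pick S5 (covers 6 new) → pick S2 (covers 2 new) → pick S3 (covers 1 new). Total picks: 3.
(The true minimum cover uses only 2 sets, so greedy is not optimal here.)

3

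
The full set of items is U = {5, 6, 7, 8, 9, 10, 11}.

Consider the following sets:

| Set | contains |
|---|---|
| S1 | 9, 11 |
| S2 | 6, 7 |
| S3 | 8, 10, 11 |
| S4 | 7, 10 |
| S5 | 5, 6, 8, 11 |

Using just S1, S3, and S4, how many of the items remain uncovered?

2

Union of S1, S3, S4 = {7, 8, 9, 10, 11}.
Not covered: 5, 6 — 2 items.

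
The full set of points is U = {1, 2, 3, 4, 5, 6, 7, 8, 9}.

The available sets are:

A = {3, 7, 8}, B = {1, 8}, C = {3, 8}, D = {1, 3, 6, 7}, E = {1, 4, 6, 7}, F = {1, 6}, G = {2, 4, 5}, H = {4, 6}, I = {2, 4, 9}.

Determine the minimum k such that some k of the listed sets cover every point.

4

A, F, G, and I cover everything between them: the union {1, 2, 3, 4, 5, 6, 7, 8, 9} is all of U.
No 3 of the 9 sets cover everything (all 84 combinations miss at least one point), so 4 is optimal.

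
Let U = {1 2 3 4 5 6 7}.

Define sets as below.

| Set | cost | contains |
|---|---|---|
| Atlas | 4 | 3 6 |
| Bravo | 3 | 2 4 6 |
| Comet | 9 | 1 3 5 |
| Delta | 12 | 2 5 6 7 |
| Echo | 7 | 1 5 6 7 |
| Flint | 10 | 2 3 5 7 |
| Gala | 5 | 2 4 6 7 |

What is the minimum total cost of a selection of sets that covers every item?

Atlas, Bravo, Echo together cover every item (Atlas ∪ Bravo ∪ Echo = {1, 2, 3, 4, 5, 6, 7}); total cost 4 + 3 + 7 = 14.
No covering selection has total cost below 14.

14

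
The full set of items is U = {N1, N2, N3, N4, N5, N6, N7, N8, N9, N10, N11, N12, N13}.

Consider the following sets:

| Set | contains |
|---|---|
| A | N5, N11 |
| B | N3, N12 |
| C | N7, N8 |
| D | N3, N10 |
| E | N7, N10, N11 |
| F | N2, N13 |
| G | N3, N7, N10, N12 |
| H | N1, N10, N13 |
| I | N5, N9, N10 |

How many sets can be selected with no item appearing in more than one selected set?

4

B, C, F, I are pairwise disjoint (B={N3,N12}; C={N7,N8}; F={N2,N13}; I={N5,N9,N10}).
Every remaining set overlaps one of these, and no 5 of the listed sets are pairwise disjoint, so 4 is the maximum.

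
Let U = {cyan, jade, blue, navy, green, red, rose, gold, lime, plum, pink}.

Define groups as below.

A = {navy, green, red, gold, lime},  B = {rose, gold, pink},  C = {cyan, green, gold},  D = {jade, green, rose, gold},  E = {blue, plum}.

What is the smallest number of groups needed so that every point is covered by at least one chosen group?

5

A, B, C, D, and E cover everything between them: the union {cyan, jade, blue, navy, green, red, rose, gold, lime, plum, pink} is all of U.
No 4 of the 5 groups cover everything (all 5 combinations miss at least one point), so 5 is optimal.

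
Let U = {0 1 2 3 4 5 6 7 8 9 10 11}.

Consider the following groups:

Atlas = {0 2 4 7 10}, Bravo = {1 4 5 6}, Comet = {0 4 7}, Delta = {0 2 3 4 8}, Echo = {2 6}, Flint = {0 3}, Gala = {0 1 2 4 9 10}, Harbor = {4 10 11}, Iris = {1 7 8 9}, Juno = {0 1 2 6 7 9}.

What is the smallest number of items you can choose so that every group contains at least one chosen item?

4

H = {3, 6, 7, 10} meets every group (each contains at least one member of H), and |H| = 4.
The groups Echo, Flint, Harbor, Iris are pairwise disjoint, so any hitting set needs a separate item for each — at least 4. Hence 4 is optimal.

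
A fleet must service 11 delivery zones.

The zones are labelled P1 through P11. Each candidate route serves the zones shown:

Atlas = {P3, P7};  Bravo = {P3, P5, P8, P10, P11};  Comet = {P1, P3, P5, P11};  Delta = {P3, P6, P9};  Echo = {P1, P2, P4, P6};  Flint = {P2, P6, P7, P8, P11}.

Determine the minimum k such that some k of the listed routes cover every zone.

Take {Atlas, Bravo, Delta, Echo}. Their union is {P1, P2, P3, P4, P5, P6, P7, P8, P9, P10, P11}, which is all 11 zones.
No 3 of the 6 routes cover everything (all 20 combinations miss at least one zone), so 4 is optimal.

4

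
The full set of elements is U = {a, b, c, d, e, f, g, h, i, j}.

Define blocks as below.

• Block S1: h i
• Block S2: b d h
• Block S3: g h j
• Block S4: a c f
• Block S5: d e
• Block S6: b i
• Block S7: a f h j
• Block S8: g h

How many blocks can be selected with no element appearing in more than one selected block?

S3, S4, S5, S6 are pairwise disjoint (S3={g,h,j}; S4={a,c,f}; S5={d,e}; S6={b,i}).
Every remaining block overlaps one of these, and no 5 of the listed blocks are pairwise disjoint, so 4 is the maximum.

4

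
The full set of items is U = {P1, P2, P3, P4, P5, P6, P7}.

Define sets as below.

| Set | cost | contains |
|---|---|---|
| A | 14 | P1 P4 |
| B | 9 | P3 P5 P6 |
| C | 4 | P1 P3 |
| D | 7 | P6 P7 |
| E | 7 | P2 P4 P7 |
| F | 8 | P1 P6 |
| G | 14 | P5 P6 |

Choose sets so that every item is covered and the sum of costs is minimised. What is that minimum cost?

B, C, E together cover every item (B ∪ C ∪ E = {P1, P2, P3, P4, P5, P6, P7}); total cost 9 + 4 + 7 = 20.
No covering selection has total cost below 20.

20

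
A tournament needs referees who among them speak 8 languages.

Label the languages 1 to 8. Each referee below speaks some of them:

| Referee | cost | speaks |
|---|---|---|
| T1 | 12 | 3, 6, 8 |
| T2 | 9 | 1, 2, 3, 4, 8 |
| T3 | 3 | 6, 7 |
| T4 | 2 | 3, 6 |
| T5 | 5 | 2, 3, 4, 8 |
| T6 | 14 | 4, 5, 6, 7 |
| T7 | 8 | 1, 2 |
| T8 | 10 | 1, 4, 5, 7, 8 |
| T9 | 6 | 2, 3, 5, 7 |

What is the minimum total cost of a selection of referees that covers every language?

T2, T4, T9 together cover every language (T2 ∪ T4 ∪ T9 = {1, 2, 3, 4, 5, 6, 7, 8}); total cost 9 + 2 + 6 = 17.
The greedy pick T4, T5, T3, T8 costs 20; no covering selection beats 17.

17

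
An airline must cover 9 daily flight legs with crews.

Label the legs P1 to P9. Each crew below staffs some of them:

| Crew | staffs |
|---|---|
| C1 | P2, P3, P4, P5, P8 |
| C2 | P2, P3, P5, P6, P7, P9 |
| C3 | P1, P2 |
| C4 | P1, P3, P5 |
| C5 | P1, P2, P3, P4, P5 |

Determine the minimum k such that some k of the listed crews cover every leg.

3

Take {C1, C2, C5}. Their union is {P1, P2, P3, P4, P5, P6, P7, P8, P9}, which is all 9 legs.
Only C2 contains P6, so C2 is forced; the remaining 3 legs need at least 2 more crews (each remaining crew adds at most 2) — so at least 3 crews are needed, and 3 is optimal.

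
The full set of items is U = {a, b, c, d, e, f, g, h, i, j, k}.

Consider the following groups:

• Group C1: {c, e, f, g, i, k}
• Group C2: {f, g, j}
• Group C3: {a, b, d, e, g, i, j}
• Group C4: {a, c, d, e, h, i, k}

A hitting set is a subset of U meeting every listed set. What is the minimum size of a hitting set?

The 2 items {d, g} hit every group.
The groups C2, C4 are pairwise disjoint, so any hitting set needs a separate item for each — at least 2. Hence 2 is optimal.

2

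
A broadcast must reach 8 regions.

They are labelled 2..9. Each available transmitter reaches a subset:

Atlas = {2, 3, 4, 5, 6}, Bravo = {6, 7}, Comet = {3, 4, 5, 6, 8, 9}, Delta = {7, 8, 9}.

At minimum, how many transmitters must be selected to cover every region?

2

Atlas and Delta together: Atlas ∪ Delta = {2, 3, 4, 5, 6, 7, 8, 9} — every region is covered.
No single transmitter has all 8 regions (the largest, Comet, has 6), so 2 is optimal.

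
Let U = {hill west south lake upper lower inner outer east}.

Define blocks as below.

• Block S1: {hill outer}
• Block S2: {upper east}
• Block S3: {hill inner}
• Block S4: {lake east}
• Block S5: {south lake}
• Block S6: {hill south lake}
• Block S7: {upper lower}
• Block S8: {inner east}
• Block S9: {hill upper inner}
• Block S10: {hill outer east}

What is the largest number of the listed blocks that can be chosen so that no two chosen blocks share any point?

4

S1, S5, S7, S8 are pairwise disjoint (S1={hill,outer}; S5={south,lake}; S7={upper,lower}; S8={inner,east}).
Every remaining block overlaps one of these, and no 5 of the listed blocks are pairwise disjoint, so 4 is the maximum.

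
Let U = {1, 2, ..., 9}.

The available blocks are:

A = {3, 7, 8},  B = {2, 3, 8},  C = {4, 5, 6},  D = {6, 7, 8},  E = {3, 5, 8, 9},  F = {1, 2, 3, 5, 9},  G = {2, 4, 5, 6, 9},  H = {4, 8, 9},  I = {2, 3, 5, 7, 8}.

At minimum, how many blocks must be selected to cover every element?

Take {C, D, F}. Their union is {1, 2, 3, 4, 5, 6, 7, 8, 9}, which is all 9 elements.
Only F contains 1, so F is forced; the remaining 4 elements need at least 2 more blocks (each remaining block adds at most 3) — so at least 3 blocks are needed, and 3 is optimal.

3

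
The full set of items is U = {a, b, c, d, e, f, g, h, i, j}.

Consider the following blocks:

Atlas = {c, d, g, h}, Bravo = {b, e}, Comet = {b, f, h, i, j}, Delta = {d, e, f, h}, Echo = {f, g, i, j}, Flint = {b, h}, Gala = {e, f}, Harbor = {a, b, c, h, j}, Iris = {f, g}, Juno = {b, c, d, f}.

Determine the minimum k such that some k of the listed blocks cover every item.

Take {Delta, Echo, Harbor}. Their union is {a, b, c, d, e, f, g, h, i, j}, which is all 10 items.
Only Harbor contains a, so Harbor is forced; the remaining 5 items need at least 2 more blocks (each remaining block adds at most 3) — so at least 3 blocks are needed, and 3 is optimal.

3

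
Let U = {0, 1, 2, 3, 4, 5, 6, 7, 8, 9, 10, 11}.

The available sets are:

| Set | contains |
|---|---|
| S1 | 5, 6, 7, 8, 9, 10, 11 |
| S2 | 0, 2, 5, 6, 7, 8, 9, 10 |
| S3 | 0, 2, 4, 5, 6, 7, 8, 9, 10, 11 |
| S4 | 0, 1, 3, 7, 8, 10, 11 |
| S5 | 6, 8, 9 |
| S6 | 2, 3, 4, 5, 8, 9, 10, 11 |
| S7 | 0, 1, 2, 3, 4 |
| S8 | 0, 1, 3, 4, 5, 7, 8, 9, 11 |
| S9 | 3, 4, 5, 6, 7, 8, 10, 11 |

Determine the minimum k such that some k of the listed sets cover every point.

2

S3 and S4 cover everything between them: the union {0, 1, 2, 3, 4, 5, 6, 7, 8, 9, 10, 11} is all of U.
No single set has all 12 points (the largest, S3, has 10), so 2 is optimal.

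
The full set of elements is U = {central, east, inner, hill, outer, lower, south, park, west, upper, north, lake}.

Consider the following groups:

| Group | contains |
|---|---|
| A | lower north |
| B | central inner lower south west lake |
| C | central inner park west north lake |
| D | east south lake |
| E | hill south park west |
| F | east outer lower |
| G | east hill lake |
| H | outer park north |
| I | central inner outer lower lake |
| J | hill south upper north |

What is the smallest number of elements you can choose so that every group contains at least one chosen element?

4

Take T = {east, lower, south, north}. Each listed group contains at least one of these, so T is a hitting set of size 4.
No choice of 3 elements meets every group, so 4 is the minimum.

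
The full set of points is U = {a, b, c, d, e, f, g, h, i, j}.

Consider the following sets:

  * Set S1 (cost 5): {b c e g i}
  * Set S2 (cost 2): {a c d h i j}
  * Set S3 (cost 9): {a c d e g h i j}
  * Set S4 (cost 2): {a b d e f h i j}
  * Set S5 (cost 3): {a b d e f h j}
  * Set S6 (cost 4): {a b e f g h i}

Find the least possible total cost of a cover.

S2, S6 together cover every point (S2 ∪ S6 = {a, b, c, d, e, f, g, h, i, j}); total cost 2 + 4 = 6.
The greedy pick S4, S2, S6 costs 8; no covering selection beats 6.

6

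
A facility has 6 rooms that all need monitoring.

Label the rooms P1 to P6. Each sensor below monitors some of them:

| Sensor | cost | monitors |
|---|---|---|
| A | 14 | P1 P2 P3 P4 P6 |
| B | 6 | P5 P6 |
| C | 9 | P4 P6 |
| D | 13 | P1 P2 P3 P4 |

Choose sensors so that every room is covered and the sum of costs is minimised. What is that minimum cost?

19

B, D together cover every room (B ∪ D = {P1, P2, P3, P4, P5, P6}); total cost 6 + 13 = 19.
The greedy pick A, B costs 20; no covering selection beats 19.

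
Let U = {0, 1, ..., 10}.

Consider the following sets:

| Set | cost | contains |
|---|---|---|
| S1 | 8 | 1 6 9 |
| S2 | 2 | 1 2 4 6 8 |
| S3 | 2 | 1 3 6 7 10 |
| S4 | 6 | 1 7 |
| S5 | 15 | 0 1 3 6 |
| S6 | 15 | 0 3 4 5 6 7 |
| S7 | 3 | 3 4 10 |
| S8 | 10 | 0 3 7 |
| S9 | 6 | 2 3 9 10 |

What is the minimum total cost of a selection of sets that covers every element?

S2, S6, S9 together cover every element (S2 ∪ S6 ∪ S9 = {0, 1, 2, 3, 4, 5, 6, 7, 8, 9, 10}); total cost 2 + 15 + 6 = 23.
The greedy pick S2, S3, S9, S6 costs 25; no covering selection beats 23.

23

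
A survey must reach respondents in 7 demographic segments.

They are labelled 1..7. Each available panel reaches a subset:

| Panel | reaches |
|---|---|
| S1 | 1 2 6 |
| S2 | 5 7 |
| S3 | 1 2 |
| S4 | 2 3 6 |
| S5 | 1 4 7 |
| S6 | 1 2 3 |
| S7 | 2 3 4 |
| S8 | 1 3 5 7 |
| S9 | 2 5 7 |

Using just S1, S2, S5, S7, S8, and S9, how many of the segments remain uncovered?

Union of S1, S2, S5, S7, S8, S9 = {1, 2, 3, 4, 5, 6, 7} — that's every segment, so 0 are uncovered.

0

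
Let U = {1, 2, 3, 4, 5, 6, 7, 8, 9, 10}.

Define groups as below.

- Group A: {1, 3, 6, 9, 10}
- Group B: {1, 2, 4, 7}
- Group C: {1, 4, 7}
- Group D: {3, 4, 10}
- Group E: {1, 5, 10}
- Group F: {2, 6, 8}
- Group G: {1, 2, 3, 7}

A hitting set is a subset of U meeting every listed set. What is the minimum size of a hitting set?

3

H = {1, 2, 10} meets every group (each contains at least one member of H), and |H| = 3.
No choice of 2 elements meets every group, so 3 is the minimum.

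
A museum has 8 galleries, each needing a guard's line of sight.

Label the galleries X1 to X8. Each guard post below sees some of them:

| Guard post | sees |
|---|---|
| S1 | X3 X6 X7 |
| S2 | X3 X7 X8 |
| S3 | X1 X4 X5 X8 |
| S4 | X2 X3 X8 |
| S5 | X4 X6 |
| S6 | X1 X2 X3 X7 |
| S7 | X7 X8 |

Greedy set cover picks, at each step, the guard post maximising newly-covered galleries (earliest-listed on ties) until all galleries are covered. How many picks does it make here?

3

Greedy: pick S3 (covers 4 new) → pick S1 (covers 3 new) → pick S4 (covers 1 new). Total picks: 3.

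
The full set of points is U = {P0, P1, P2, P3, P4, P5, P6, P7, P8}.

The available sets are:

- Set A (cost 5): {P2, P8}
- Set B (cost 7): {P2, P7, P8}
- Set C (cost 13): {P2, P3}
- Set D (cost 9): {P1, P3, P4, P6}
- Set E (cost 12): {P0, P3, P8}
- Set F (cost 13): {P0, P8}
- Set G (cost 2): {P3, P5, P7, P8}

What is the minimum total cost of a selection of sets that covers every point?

A, D, E, G together cover every point (A ∪ D ∪ E ∪ G = {P0, P1, P2, P3, P4, P5, P6, P7, P8}); total cost 5 + 9 + 12 + 2 = 28.
No covering selection has total cost below 28.

28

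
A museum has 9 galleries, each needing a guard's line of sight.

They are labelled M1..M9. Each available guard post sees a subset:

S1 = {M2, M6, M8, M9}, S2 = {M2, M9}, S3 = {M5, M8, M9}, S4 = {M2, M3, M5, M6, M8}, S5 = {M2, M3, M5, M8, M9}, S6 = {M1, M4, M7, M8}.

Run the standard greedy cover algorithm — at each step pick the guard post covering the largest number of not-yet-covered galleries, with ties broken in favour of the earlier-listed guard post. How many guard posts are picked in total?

Greedy: pick S4 (covers 5 new) → pick S6 (covers 3 new) → pick S1 (covers 1 new). Total picks: 3.

3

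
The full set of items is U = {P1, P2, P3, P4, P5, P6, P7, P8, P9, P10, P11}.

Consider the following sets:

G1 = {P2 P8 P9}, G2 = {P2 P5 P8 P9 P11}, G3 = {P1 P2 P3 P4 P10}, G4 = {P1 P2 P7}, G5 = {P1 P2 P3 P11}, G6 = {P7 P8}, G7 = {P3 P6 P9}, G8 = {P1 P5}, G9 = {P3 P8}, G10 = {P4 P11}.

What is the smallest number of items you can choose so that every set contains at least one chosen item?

H = {P1, P4, P8, P9} meets every set (each contains at least one member of H), and |H| = 4.
The sets G6, G7, G8, G10 are pairwise disjoint, so any hitting set needs a separate item for each — at least 4. Hence 4 is optimal.

4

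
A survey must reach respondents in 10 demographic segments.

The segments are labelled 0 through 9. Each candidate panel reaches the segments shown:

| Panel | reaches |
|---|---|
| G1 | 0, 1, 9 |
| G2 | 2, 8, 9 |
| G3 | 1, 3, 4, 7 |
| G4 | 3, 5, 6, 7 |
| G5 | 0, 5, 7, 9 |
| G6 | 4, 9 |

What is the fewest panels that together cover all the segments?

G1 and G2 and G4 and G6 together: G1 ∪ G2 ∪ G4 ∪ G6 = {0, 1, 2, 3, 4, 5, 6, 7, 8, 9} — every segment is covered.
No 3 of the 6 panels cover everything (all 20 combinations miss at least one segment), so 4 is optimal.

4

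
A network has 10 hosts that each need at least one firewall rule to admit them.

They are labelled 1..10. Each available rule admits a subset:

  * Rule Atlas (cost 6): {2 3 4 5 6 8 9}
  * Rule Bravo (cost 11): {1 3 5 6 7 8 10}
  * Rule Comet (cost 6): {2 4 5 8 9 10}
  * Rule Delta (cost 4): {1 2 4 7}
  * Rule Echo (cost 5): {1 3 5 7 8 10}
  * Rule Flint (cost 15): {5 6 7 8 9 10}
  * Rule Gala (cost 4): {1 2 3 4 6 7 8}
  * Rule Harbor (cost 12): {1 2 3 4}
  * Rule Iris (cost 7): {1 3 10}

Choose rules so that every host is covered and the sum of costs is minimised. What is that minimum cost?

10

Comet, Gala together cover every host (Comet ∪ Gala = {1, 2, 3, 4, 5, 6, 7, 8, 9, 10}); total cost 6 + 4 = 10.
No covering selection has total cost below 10.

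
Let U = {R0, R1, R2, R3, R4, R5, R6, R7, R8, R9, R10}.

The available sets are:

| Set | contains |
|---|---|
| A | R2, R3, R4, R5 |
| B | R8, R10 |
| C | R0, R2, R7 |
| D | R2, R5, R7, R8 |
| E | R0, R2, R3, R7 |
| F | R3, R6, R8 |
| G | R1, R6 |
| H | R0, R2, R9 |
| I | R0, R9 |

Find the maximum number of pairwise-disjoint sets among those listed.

A, B, G, I are pairwise disjoint (A={R2,R3,R4,R5}; B={R8,R10}; G={R1,R6}; I={R0,R9}).
Every remaining set overlaps one of these, and no 5 of the listed sets are pairwise disjoint, so 4 is the maximum.

4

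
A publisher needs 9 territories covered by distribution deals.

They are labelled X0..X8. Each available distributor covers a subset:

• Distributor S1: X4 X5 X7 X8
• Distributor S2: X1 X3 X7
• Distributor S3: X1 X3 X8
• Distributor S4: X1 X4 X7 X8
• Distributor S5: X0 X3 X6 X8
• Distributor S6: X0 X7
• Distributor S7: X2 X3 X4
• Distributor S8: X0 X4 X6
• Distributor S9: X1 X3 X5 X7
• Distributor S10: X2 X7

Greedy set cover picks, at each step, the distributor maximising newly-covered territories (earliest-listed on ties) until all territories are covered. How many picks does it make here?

Greedy: pick S1 (covers 4 new) → pick S5 (covers 3 new) → pick S2 (covers 1 new) → pick S7 (covers 1 new). Total picks: 4.
(The true minimum cover uses only 3 distributors, so greedy is not optimal here.)

4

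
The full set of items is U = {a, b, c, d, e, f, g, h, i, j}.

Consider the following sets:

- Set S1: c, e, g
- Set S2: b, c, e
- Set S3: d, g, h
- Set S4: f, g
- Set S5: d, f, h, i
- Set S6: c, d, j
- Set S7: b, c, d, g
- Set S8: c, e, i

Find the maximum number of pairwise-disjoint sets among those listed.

2

S2, S4 are pairwise disjoint (S2={b,c,e}; S4={f,g}).
Every remaining set overlaps one of these, and no 3 of the listed sets are pairwise disjoint, so 2 is the maximum.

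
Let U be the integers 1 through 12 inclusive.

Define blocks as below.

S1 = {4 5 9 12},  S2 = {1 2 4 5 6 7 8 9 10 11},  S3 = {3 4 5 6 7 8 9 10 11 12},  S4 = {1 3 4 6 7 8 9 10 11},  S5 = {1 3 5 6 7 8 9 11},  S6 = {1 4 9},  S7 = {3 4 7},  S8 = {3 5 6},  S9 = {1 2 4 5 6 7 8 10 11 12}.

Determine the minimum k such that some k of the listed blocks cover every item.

2

S3 and S9 together: S3 ∪ S9 = {1, 2, 3, 4, 5, 6, 7, 8, 9, 10, 11, 12} — every item is covered.
No single block has all 12 items (the largest, S2, has 10), so 2 is optimal.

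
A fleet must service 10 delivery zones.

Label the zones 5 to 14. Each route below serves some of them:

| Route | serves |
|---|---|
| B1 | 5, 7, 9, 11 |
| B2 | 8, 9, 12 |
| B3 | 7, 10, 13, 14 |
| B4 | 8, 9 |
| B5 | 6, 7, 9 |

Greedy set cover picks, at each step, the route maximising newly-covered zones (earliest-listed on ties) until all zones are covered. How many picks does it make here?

Greedy: pick B1 (covers 4 new) → pick B3 (covers 3 new) → pick B2 (covers 2 new) → pick B5 (covers 1 new). Total picks: 4.

4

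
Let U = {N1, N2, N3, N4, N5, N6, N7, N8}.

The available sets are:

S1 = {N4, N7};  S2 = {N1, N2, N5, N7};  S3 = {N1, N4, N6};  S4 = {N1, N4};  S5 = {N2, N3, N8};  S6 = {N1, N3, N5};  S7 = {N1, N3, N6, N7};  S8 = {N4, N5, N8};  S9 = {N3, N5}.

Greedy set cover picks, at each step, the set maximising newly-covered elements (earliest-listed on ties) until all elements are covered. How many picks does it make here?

3

Greedy: pick S2 (covers 4 new) → pick S3 (covers 2 new) → pick S5 (covers 2 new). Total picks: 3.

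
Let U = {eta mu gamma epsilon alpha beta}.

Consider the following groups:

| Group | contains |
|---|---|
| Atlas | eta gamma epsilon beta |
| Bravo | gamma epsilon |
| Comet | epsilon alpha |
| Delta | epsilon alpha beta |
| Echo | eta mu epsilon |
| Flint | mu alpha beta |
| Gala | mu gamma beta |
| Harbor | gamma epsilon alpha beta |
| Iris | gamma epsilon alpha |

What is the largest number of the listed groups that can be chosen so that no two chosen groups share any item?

Comet, Gala are pairwise disjoint (Comet={epsilon,alpha}; Gala={mu,gamma,beta}).
Every remaining group overlaps one of these, and no 3 of the listed groups are pairwise disjoint, so 2 is the maximum.

2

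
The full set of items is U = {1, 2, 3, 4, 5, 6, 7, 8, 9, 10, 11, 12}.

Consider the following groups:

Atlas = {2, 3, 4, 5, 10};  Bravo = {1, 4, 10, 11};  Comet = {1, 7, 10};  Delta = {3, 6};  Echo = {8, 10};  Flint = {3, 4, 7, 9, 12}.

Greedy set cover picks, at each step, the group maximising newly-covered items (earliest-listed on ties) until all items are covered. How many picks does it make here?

5

Greedy: pick Atlas (covers 5 new) → pick Flint (covers 3 new) → pick Bravo (covers 2 new) → pick Delta (covers 1 new) → pick Echo (covers 1 new). Total picks: 5.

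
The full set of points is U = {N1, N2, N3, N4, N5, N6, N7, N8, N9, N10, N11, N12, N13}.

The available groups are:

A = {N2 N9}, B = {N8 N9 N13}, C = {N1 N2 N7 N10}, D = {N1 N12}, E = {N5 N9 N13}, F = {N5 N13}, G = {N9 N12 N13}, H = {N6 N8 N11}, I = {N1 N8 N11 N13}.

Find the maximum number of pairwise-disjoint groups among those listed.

A, D, F, H are pairwise disjoint (A={N2,N9}; D={N1,N12}; F={N5,N13}; H={N6,N8,N11}).
Every remaining group overlaps one of these, and no 5 of the listed groups are pairwise disjoint, so 4 is the maximum.

4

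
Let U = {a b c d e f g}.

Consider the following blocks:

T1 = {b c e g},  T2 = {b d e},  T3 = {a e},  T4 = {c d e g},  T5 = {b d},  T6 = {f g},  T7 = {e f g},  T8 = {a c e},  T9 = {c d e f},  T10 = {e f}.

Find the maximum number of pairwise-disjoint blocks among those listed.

3

T3, T5, T6 are pairwise disjoint (T3={a,e}; T5={b,d}; T6={f,g}).
Every remaining block overlaps one of these, and no 4 of the listed blocks are pairwise disjoint, so 3 is the maximum.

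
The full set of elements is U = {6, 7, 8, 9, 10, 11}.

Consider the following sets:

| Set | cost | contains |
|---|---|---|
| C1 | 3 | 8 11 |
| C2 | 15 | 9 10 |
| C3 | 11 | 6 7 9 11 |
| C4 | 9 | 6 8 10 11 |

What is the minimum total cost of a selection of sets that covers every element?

C3, C4 together cover every element (C3 ∪ C4 = {6, 7, 8, 9, 10, 11}); total cost 11 + 9 = 20.
The greedy pick C1, C3, C4 costs 23; no covering selection beats 20.

20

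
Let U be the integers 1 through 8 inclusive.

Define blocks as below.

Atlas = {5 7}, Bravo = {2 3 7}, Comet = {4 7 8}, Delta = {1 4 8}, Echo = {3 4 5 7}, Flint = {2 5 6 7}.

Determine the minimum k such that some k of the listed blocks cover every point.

3

Take {Bravo, Delta, Flint}. Their union is {1, 2, 3, 4, 5, 6, 7, 8}, which is all 8 points.
Only Delta contains 1, so Delta is forced; the remaining 5 points need at least 2 more blocks (each remaining block adds at most 4) — so at least 3 blocks are needed, and 3 is optimal.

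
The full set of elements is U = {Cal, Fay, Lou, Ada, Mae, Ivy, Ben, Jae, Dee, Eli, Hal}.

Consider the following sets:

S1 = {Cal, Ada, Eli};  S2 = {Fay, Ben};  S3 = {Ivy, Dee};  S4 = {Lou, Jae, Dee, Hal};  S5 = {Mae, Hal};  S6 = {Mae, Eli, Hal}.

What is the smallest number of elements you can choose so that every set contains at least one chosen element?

The 4 elements {Fay, Mae, Dee, Eli} hit every set.
The sets S1, S2, S3, S5 are pairwise disjoint, so any hitting set needs a separate element for each — at least 4. Hence 4 is optimal.

4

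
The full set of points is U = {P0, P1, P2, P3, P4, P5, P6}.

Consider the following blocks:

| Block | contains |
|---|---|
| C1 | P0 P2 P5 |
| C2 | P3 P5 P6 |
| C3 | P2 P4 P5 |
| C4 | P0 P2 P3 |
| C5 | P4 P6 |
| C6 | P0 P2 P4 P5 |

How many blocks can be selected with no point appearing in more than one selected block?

C4, C5 are pairwise disjoint (C4={P0,P2,P3}; C5={P4,P6}).
Every remaining block overlaps one of these, and no 3 of the listed blocks are pairwise disjoint, so 2 is the maximum.

2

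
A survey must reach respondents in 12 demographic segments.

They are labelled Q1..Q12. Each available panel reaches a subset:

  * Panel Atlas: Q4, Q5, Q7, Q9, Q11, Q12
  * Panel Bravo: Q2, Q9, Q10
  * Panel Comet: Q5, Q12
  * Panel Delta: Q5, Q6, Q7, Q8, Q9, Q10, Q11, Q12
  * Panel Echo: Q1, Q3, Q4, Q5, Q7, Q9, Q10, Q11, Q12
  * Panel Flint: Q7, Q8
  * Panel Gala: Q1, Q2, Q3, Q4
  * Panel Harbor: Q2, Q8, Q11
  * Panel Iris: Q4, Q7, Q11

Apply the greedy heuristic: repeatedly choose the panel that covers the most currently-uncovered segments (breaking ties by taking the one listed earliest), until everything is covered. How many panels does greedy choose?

3

Greedy: pick Echo (covers 9 new) → pick Delta (covers 2 new) → pick Bravo (covers 1 new). Total picks: 3.
(The true minimum cover uses only 2 panels, so greedy is not optimal here.)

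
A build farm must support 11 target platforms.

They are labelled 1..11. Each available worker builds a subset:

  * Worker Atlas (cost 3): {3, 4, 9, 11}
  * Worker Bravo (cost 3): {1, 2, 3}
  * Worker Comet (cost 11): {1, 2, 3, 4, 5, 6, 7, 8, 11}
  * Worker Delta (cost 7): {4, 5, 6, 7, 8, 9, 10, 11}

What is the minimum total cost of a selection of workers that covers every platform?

10

Bravo, Delta together cover every platform (Bravo ∪ Delta = {1, 2, 3, 4, 5, 6, 7, 8, 9, 10, 11}); total cost 3 + 7 = 10.
The greedy pick Atlas, Delta, Bravo costs 13; no covering selection beats 10.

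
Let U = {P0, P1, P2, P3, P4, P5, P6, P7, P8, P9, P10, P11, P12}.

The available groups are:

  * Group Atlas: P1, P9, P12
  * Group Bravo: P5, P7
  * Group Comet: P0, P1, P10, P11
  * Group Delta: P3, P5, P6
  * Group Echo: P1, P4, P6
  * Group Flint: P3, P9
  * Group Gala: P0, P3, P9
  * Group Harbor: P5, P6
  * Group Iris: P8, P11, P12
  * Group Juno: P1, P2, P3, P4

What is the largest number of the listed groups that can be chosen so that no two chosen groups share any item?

Bravo, Echo, Flint, Iris are pairwise disjoint (Bravo={P5,P7}; Echo={P1,P4,P6}; Flint={P3,P9}; Iris={P8,P11,P12}).
Every remaining group overlaps one of these, and no 5 of the listed groups are pairwise disjoint, so 4 is the maximum.

4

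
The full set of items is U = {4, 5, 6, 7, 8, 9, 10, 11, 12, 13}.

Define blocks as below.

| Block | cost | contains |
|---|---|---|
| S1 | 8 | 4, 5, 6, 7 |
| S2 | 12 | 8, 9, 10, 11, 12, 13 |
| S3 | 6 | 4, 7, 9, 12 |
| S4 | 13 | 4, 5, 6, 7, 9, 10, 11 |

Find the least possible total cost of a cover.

20

S1, S2 together cover every item (S1 ∪ S2 = {4, 5, 6, 7, 8, 9, 10, 11, 12, 13}); total cost 8 + 12 = 20.
The greedy pick S3, S2, S1 costs 26; no covering selection beats 20.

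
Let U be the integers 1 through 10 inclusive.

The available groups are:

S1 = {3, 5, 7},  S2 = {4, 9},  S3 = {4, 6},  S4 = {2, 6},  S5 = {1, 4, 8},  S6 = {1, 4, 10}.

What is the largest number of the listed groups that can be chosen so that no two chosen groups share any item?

S1, S2, S4 are pairwise disjoint (S1={3,5,7}; S2={4,9}; S4={2,6}).
Every remaining group overlaps one of these, and no 4 of the listed groups are pairwise disjoint, so 3 is the maximum.

3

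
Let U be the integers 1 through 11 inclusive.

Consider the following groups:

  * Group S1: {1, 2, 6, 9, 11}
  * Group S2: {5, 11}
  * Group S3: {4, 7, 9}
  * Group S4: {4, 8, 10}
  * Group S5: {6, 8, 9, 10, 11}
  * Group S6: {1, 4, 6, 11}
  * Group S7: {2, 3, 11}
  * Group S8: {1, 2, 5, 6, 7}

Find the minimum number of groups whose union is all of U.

S4 and S5 and S7 and S8 together: S4 ∪ S5 ∪ S7 ∪ S8 = {1, 2, 3, 4, 5, 6, 7, 8, 9, 10, 11} — every item is covered.
No 3 of the 8 groups cover everything (all 56 combinations miss at least one item), so 4 is optimal.

4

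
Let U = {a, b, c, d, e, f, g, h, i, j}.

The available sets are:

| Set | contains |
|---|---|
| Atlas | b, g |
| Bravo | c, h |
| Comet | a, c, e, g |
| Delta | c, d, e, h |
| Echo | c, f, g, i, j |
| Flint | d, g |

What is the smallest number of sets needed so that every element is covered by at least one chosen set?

Atlas, Comet, Delta, and Echo cover everything between them: the union {a, b, c, d, e, f, g, h, i, j} is all of U.
No 3 of the 6 sets cover everything (all 20 combinations miss at least one element), so 4 is optimal.

4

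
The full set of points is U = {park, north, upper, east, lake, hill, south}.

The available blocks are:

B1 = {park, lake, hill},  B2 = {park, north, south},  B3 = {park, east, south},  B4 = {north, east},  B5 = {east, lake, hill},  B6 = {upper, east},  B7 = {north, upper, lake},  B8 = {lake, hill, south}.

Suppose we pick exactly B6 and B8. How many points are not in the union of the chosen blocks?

2

Union of B6, B8 = {upper, east, lake, hill, south}.
Not covered: park, north — 2 points.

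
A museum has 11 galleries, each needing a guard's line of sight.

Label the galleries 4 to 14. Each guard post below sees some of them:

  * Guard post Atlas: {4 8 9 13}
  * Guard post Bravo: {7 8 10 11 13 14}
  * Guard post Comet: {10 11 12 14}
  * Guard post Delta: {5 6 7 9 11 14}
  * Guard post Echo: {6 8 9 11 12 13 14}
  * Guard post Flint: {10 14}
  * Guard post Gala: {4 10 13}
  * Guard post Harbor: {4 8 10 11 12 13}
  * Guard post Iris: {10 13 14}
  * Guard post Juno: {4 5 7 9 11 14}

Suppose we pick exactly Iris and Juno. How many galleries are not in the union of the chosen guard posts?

3

Union of Iris, Juno = {4, 5, 7, 9, 10, 11, 13, 14}.
Not covered: 6, 8, 12 — 3 galleries.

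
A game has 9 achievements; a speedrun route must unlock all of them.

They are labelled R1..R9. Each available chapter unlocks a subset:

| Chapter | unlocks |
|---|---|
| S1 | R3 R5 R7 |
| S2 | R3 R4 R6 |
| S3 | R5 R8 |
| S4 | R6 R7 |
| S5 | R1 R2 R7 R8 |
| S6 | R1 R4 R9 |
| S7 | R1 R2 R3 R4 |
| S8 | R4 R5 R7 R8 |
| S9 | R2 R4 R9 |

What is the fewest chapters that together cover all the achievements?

S2 and S6 and S8 and S9 together: S2 ∪ S6 ∪ S8 ∪ S9 = {R1, R2, R3, R4, R5, R6, R7, R8, R9} — every achievement is covered.
No 3 of the 9 chapters cover everything (all 84 combinations miss at least one achievement), so 4 is optimal.

4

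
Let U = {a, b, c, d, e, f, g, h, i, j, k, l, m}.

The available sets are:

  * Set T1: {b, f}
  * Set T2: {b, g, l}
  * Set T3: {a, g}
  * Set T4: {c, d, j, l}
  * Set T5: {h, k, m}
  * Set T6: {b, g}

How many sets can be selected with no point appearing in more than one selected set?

4

T1, T3, T4, T5 are pairwise disjoint (T1={b,f}; T3={a,g}; T4={c,d,j,l}; T5={h,k,m}).
Every remaining set overlaps one of these, and no 5 of the listed sets are pairwise disjoint, so 4 is the maximum.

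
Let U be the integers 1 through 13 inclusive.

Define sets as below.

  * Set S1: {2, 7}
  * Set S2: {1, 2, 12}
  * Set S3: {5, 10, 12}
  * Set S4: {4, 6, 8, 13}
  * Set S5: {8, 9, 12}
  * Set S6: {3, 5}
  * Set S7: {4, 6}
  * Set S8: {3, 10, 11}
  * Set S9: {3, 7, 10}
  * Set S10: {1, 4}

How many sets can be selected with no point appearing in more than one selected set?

4

S1, S5, S6, S10 are pairwise disjoint (S1={2,7}; S5={8,9,12}; S6={3,5}; S10={1,4}).
Every remaining set overlaps one of these, and no 5 of the listed sets are pairwise disjoint, so 4 is the maximum.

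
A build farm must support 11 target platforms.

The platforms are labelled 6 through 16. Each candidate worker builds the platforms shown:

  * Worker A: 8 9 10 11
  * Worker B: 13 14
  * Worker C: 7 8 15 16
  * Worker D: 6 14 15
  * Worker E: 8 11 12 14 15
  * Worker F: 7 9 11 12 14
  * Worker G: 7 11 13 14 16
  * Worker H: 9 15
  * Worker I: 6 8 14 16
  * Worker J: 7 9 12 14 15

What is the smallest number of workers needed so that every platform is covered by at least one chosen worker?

4

Take {A, G, I, J}. Their union is {6, 7, 8, 9, 10, 11, 12, 13, 14, 15, 16}, which is all 11 platforms.
No 3 of the 10 workers cover everything (all 120 combinations miss at least one platform), so 4 is optimal.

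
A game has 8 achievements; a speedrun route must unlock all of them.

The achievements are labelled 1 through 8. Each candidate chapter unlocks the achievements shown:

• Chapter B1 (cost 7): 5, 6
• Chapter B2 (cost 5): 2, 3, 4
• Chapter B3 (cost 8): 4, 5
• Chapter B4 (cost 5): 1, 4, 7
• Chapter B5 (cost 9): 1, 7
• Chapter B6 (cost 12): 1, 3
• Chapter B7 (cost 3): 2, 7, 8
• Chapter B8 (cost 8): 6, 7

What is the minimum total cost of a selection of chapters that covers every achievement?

B1, B2, B4, B7 together cover every achievement (B1 ∪ B2 ∪ B4 ∪ B7 = {1, 2, 3, 4, 5, 6, 7, 8}); total cost 7 + 5 + 5 + 3 = 20.
No covering selection has total cost below 20.

20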